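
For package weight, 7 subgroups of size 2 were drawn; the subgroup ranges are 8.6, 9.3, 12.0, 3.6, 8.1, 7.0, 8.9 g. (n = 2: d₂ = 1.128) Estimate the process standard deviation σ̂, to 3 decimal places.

R̄ = (8.6 + 9.3 + 12.0 + 3.6 + 8.1 + 7.0 + 8.9) / 7 = 8.2143
σ̂ = R̄ / d₂ = 8.2143 / 1.128 = 7.2822

7.282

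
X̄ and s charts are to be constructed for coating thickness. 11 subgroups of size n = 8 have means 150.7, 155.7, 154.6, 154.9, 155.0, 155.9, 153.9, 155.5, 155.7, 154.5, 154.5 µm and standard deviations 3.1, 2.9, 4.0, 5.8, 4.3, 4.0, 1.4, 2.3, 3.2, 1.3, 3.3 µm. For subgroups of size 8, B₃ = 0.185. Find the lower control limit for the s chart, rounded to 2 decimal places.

0.60

s̄ = (3.1 + 2.9 + 4.0 + 5.8 + 4.3 + 4.0 + 1.4 + 2.3 + 3.2 + 1.3 + 3.3) / 11 = 3.2364
LCL_s = B₃·s̄ = 0.185 × 3.2364 = 0.5987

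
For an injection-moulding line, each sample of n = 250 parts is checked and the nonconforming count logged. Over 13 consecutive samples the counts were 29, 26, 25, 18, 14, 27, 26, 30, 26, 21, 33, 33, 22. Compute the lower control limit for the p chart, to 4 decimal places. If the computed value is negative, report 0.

0.0442

p̄ = Σdᵢ / (k·n) = 330 / (13 × 250) = 0.10154
LCL = p̄ − 3·√(p̄(1−p̄)/n) = 0.10154 − 3 × 0.01910 = 0.04423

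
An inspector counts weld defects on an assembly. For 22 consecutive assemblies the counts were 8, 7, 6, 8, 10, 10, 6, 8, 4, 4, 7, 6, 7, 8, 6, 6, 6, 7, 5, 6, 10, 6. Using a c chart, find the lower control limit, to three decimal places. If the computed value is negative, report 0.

0.000

c̄ = (8 + 7 + 6 + 8 + 10 + 10 + 6 + 8 + 4 + 4 + 7 + 6 + 7 + 8 + 6 + 6 + 6 + 7 + 5 + 6 + 10 + 6) / 22 = 151 / 22 = 6.8636
LCL = c̄ − 3√c̄ = 6.8636 − 3 × 2.6199 = -0.9959 → 0 (cannot be negative)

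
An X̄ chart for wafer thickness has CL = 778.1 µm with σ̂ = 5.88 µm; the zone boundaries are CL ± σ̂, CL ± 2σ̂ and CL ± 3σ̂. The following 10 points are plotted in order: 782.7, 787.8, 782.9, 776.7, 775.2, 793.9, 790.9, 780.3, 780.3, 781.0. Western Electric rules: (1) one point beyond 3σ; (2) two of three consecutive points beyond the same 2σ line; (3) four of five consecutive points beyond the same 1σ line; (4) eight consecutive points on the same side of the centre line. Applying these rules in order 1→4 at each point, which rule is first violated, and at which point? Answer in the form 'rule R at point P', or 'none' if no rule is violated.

Zone of each point (C = within 1σ̂, B = 1σ̂–2σ̂, A = 2σ̂–3σ̂, * = beyond 3σ̂; sign = side of CL): 1:+C, 2:+B, 3:+C, 4:-C, 5:-C, 6:+A, 7:+A, 8:+C, 9:+C, 10:+C
Rule 2 (two of three consecutive points beyond the same 2σ limit) is satisfied at point 7.

rule 2 at point 7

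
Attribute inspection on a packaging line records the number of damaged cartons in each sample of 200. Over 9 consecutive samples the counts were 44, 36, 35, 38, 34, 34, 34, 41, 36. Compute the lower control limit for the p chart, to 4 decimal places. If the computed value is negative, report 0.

p̄ = Σdᵢ / (k·n) = 332 / (9 × 200) = 0.18444
LCL = p̄ − 3·√(p̄(1−p̄)/n) = 0.18444 − 3 × 0.02742 = 0.10217

0.1022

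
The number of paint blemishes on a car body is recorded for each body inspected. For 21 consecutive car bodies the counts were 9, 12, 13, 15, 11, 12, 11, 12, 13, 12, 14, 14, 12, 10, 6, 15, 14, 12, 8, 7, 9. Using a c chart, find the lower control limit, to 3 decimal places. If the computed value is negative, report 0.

c̄ = (9 + 12 + 13 + 15 + 11 + 12 + 11 + 12 + 13 + 12 + 14 + 14 + 12 + 10 + 6 + 15 + 14 + 12 + 8 + 7 + 9) / 21 = 241 / 21 = 11.4762
LCL = c̄ − 3√c̄ = 11.4762 − 3 × 3.3877 = 1.3132

1.313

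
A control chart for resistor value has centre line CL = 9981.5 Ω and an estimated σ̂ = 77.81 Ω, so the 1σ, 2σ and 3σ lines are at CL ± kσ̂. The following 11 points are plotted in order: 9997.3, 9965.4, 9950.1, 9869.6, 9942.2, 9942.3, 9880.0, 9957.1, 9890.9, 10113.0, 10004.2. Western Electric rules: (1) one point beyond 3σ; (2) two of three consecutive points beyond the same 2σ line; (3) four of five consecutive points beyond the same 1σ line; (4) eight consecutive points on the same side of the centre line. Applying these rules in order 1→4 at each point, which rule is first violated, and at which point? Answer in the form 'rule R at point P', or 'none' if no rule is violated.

rule 4 at point 9

Zone of each point (C = within 1σ̂, B = 1σ̂–2σ̂, A = 2σ̂–3σ̂, * = beyond 3σ̂; sign = side of CL): 1:+C, 2:-C, 3:-C, 4:-B, 5:-C, 6:-C, 7:-B, 8:-C, 9:-B, 10:+B, 11:+C
Rule 4 (eight consecutive points on the same side of the centre line) is satisfied at point 9.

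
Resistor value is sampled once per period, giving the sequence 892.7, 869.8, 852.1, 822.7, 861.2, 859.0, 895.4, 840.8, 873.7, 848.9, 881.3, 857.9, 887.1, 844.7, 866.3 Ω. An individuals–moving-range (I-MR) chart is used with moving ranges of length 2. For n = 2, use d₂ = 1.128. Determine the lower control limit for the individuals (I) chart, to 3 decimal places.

785.990

X̄ = (892.7 + 869.8 + 852.1 + 822.7 + 861.2 + 859.0 + 895.4 + 840.8 + 873.7 + 848.9 + 881.3 + 857.9 + 887.1 + 844.7 + 866.3) / 15 = 863.5733
Moving ranges: 22.9, 17.7, 29.4, 38.5, 2.2, 36.4, 54.6, 32.9, 24.8, 32.4, 23.4, 29.2, 42.4, 21.6; M̄R̄ = 408.4000 / 14 = 29.1714
LCL = X̄ − 3·M̄R̄/d₂ = 863.5733 − 3 × 29.1714 / 1.128 = 785.9897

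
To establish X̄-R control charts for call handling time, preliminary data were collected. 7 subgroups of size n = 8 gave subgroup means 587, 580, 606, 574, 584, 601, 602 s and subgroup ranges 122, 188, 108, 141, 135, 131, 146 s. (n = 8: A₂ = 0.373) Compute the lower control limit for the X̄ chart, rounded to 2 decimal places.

X̄̄ = (587 + 580 + 606 + 574 + 584 + 601 + 602) / 7 = 4134.0000 / 7 = 590.5714
R̄ = (122 + 188 + 108 + 141 + 135 + 131 + 146) / 7 = 971.0000 / 7 = 138.7143
LCL = X̄̄ − A₂·R̄ = 590.5714 − 0.373 × 138.7143 = 538.8310

538.83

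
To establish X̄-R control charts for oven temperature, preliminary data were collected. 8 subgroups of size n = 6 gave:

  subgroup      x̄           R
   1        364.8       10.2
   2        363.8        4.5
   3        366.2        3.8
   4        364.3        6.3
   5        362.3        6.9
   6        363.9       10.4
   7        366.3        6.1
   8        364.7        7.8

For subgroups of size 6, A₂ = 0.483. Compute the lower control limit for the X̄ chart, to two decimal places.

361.16

X̄̄ = (364.8 + 363.8 + 366.2 + 364.3 + 362.3 + 363.9 + 366.3 + 364.7) / 8 = 2916.3000 / 8 = 364.5375
R̄ = (10.2 + 4.5 + 3.8 + 6.3 + 6.9 + 10.4 + 6.1 + 7.8) / 8 = 56.0000 / 8 = 7.0000
LCL = X̄̄ − A₂·R̄ = 364.5375 − 0.483 × 7.0000 = 361.1565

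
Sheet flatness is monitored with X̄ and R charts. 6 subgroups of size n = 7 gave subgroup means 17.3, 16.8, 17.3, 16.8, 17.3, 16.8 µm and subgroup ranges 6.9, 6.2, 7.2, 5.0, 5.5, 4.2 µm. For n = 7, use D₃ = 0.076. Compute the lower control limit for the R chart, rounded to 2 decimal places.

R̄ = (6.9 + 6.2 + 7.2 + 5.0 + 5.5 + 4.2) / 6 = 35.0000 / 6 = 5.8333
LCL_R = D₃·R̄ = 0.076 × 5.8333 = 0.4433

0.44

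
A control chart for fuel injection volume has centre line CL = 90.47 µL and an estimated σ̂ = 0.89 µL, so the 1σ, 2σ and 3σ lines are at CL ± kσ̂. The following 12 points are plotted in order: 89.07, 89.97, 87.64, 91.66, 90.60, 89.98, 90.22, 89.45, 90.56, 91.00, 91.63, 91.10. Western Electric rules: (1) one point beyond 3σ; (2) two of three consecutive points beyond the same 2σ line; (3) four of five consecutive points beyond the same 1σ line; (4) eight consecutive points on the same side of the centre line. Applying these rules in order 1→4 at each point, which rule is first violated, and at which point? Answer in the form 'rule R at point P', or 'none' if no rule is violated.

Zone of each point (C = within 1σ̂, B = 1σ̂–2σ̂, A = 2σ̂–3σ̂, * = beyond 3σ̂; sign = side of CL): 1:-B, 2:-C, 3:-*, 4:+B, 5:+C, 6:-C, 7:-C, 8:-B, 9:+C, 10:+C, 11:+B, 12:+C
Rule 1 (one point beyond the 3σ limits) is satisfied at point 3.

rule 1 at point 3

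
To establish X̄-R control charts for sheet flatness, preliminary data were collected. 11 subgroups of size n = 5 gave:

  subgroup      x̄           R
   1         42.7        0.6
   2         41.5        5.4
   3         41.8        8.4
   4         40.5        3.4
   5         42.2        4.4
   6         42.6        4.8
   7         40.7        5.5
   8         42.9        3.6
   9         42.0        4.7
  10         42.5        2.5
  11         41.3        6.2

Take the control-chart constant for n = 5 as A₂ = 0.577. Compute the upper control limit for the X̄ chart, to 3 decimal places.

X̄̄ = (42.7 + 41.5 + 41.8 + 40.5 + 42.2 + 42.6 + 40.7 + 42.9 + 42.0 + 42.5 + 41.3) / 11 = 460.7000 / 11 = 41.8818
R̄ = (0.6 + 5.4 + 8.4 + 3.4 + 4.4 + 4.8 + 5.5 + 3.6 + 4.7 + 2.5 + 6.2) / 11 = 49.5000 / 11 = 4.5000
UCL = X̄̄ + A₂·R̄ = 41.8818 + 0.577 × 4.5000 = 44.4783

44.478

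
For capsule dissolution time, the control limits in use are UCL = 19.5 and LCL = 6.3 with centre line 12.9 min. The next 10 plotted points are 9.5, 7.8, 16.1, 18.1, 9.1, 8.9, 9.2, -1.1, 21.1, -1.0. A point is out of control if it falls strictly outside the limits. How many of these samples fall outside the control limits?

Compare each point to [6.3, 19.5]: sample 8 = -1.1 < LCL; sample 9 = 21.1 > UCL; sample 10 = -1.0 < LCL.

3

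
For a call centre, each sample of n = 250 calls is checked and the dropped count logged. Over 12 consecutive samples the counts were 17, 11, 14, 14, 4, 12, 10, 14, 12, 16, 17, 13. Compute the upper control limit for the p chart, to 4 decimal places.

p̄ = Σdᵢ / (k·n) = 154 / (12 × 250) = 0.05133
UCL = p̄ + 3·√(p̄(1−p̄)/n) = 0.05133 + 3 × √(0.05133×0.94867/250) = 0.05133 + 3 × 0.01396 = 0.09320

0.0932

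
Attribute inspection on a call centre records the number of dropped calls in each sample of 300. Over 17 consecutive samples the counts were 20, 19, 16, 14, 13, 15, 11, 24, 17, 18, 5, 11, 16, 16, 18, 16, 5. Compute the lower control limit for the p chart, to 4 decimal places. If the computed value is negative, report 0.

0.0121

p̄ = Σdᵢ / (k·n) = 254 / (17 × 300) = 0.04980
LCL = p̄ − 3·√(p̄(1−p̄)/n) = 0.04980 − 3 × 0.01256 = 0.01212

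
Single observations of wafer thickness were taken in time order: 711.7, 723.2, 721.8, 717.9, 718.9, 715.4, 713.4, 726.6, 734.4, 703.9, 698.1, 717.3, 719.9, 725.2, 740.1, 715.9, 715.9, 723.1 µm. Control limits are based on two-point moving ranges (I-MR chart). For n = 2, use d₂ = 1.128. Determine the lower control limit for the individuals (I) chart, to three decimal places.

694.946

X̄ = (711.7 + 723.2 + 721.8 + 717.9 + 718.9 + 715.4 + 713.4 + 726.6 + 734.4 + 703.9 + 698.1 + 717.3 + 719.9 + 725.2 + 740.1 + 715.9 + 715.9 + 723.1) / 18 = 719.0389
Moving ranges: 11.5, 1.4, 3.9, 1.0, 3.5, 2.0, 13.2, 7.8, 30.5, 5.8, 19.2, 2.6, 5.3, 14.9, 24.2, 0.0, 7.2; M̄R̄ = 154.0000 / 17 = 9.0588
LCL = X̄ − 3·M̄R̄/d₂ = 719.0389 − 3 × 9.0588 / 1.128 = 694.9463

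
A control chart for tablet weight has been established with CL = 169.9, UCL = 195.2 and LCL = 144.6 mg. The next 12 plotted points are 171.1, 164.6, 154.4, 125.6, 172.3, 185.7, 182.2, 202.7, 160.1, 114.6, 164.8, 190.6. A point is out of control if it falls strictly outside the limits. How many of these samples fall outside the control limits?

3

Compare each point to [144.6, 195.2]: sample 4 = 125.6 < LCL; sample 8 = 202.7 > UCL; sample 10 = 114.6 < LCL.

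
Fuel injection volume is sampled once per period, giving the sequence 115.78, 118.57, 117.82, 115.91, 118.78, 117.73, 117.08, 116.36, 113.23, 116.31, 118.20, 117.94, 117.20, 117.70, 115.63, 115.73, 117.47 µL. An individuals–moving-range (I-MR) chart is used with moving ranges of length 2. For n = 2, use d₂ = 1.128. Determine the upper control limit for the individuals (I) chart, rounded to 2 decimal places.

X̄ = (115.78 + 118.57 + 117.82 + 115.91 + 118.78 + 117.73 + 117.08 + 116.36 + 113.23 + 116.31 + 118.20 + 117.94 + 117.20 + 117.70 + 115.63 + 115.73 + 117.47) / 17 = 116.9082
Moving ranges: 2.79, 0.75, 1.91, 2.87, 1.05, 0.65, 0.72, 3.13, 3.08, 1.89, 0.26, 0.74, 0.50, 2.07, 0.10, 1.74; M̄R̄ = 24.2500 / 16 = 1.5156
UCL = X̄ + 3·M̄R̄/d₂ = 116.9082 + 3 × 1.5156 / 1.128 = 120.9392

120.94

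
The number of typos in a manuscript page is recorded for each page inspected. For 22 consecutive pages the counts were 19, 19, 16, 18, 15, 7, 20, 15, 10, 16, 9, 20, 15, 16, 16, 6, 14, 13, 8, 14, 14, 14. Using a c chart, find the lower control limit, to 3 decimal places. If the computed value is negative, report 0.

2.939

c̄ = (19 + 19 + 16 + 18 + 15 + 7 + 20 + 15 + 10 + 16 + 9 + 20 + 15 + 16 + 16 + 6 + 14 + 13 + 8 + 14 + 14 + 14) / 22 = 314 / 22 = 14.2727
LCL = c̄ − 3√c̄ = 14.2727 − 3 × 3.7779 = 2.9389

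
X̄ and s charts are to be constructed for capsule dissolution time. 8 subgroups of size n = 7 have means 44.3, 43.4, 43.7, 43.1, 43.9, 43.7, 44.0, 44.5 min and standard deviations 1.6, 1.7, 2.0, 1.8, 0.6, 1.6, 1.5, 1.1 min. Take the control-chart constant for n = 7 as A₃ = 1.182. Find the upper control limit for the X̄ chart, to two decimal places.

45.58

X̄̄ = (44.3 + 43.4 + 43.7 + 43.1 + 43.9 + 43.7 + 44.0 + 44.5) / 8 = 43.8250
s̄ = (1.6 + 1.7 + 2.0 + 1.8 + 0.6 + 1.6 + 1.5 + 1.1) / 8 = 1.4875
UCL = X̄̄ + A₃·s̄ = 43.8250 + 1.182 × 1.4875 = 45.5832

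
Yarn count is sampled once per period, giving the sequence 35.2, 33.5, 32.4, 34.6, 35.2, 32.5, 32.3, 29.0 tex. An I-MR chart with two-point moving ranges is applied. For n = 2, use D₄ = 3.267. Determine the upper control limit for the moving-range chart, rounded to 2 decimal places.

Moving ranges: 1.7, 1.1, 2.2, 0.6, 2.7, 0.2, 3.3; M̄R̄ = 11.8000 / 7 = 1.6857
UCL_MR = D₄·M̄R̄ = 3.267 × 1.6857 = 5.5072

5.51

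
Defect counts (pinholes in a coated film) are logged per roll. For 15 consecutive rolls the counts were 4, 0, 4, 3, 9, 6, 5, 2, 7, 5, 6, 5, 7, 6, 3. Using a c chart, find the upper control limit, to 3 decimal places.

11.373

c̄ = (4 + 0 + 4 + 3 + 9 + 6 + 5 + 2 + 7 + 5 + 6 + 5 + 7 + 6 + 3) / 15 = 72 / 15 = 4.8000
UCL = c̄ + 3√c̄ = 4.8000 + 3 × √4.8000 = 4.8000 + 3 × 2.1909 = 11.3727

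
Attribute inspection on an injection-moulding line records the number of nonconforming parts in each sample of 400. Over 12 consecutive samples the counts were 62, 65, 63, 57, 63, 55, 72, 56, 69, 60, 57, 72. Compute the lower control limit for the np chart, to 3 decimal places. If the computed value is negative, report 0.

40.786

p̄ = Σdᵢ / (k·n) = 751 / (12 × 400) = 0.15646
LCL = np̄ − 3·√(np̄(1−p̄)) = 62.5833 − 3 × 7.2658 = 40.7860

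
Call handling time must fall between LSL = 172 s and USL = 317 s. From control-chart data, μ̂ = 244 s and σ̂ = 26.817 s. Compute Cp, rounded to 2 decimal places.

Cp = (USL − LSL) / (6σ̂) = (317 − 172) / (6 × 26.817) = 145.0000 / 160.9020 = 0.9012

0.90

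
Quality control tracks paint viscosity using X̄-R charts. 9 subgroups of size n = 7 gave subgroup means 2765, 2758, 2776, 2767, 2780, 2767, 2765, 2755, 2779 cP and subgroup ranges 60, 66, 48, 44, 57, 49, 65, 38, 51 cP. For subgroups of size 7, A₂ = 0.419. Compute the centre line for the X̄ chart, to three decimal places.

2768.000

X̄̄ = (2765 + 2758 + 2776 + 2767 + 2780 + 2767 + 2765 + 2755 + 2779) / 9 = 24912.0000 / 9 = 2768.0000
CL = X̄̄ = 2768.0000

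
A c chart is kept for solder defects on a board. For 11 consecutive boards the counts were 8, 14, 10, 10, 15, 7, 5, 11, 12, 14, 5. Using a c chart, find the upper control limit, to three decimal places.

c̄ = (8 + 14 + 10 + 10 + 15 + 7 + 5 + 11 + 12 + 14 + 5) / 11 = 111 / 11 = 10.0909
UCL = c̄ + 3√c̄ = 10.0909 + 3 × √10.0909 = 10.0909 + 3 × 3.1766 = 19.6208

19.621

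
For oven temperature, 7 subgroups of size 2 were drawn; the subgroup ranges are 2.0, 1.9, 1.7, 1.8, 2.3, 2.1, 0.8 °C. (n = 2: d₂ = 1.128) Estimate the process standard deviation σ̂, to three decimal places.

R̄ = (2.0 + 1.9 + 1.7 + 1.8 + 2.3 + 2.1 + 0.8) / 7 = 1.8000
σ̂ = R̄ / d₂ = 1.8000 / 1.128 = 1.5957

1.596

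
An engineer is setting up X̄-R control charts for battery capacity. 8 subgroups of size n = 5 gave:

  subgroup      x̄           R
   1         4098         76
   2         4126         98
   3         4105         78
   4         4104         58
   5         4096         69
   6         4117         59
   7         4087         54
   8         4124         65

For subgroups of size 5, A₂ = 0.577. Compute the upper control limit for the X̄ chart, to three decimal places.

X̄̄ = (4098 + 4126 + 4105 + 4104 + 4096 + 4117 + 4087 + 4124) / 8 = 32857.0000 / 8 = 4107.1250
R̄ = (76 + 98 + 78 + 58 + 69 + 59 + 54 + 65) / 8 = 557.0000 / 8 = 69.6250
UCL = X̄̄ + A₂·R̄ = 4107.1250 + 0.577 × 69.6250 = 4147.2986

4147.299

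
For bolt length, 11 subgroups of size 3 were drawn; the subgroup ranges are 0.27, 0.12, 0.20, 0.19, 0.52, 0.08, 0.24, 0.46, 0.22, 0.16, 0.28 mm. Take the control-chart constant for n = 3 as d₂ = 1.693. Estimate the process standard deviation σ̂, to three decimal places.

R̄ = (0.27 + 0.12 + 0.20 + 0.19 + 0.52 + 0.08 + 0.24 + 0.46 + 0.22 + 0.16 + 0.28) / 11 = 0.2491
σ̂ = R̄ / d₂ = 0.2491 / 1.693 = 0.1471

0.147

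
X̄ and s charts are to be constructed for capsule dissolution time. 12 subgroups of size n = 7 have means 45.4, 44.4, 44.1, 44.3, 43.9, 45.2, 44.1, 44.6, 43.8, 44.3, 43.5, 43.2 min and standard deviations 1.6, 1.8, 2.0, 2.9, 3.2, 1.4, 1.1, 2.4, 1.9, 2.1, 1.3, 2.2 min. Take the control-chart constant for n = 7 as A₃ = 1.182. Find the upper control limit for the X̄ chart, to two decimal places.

46.59

X̄̄ = (45.4 + 44.4 + 44.1 + 44.3 + 43.9 + 45.2 + 44.1 + 44.6 + 43.8 + 44.3 + 43.5 + 43.2) / 12 = 44.2333
s̄ = (1.6 + 1.8 + 2.0 + 2.9 + 3.2 + 1.4 + 1.1 + 2.4 + 1.9 + 2.1 + 1.3 + 2.2) / 12 = 1.9917
UCL = X̄̄ + A₃·s̄ = 44.2333 + 1.182 × 1.9917 = 46.5875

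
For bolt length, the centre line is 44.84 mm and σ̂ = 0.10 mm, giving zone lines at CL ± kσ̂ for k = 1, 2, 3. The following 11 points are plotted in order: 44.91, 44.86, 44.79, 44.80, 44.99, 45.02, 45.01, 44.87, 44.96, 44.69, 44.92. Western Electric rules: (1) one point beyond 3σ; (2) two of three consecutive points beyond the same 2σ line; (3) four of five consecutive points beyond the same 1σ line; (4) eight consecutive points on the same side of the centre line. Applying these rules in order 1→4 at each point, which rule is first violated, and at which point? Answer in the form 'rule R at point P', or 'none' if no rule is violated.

rule 3 at point 9

Zone of each point (C = within 1σ̂, B = 1σ̂–2σ̂, A = 2σ̂–3σ̂, * = beyond 3σ̂; sign = side of CL): 1:+C, 2:+C, 3:-C, 4:-C, 5:+B, 6:+B, 7:+B, 8:+C, 9:+B, 10:-B, 11:+C
Rule 3 (four of five consecutive points beyond the same 1σ limit) is satisfied at point 9.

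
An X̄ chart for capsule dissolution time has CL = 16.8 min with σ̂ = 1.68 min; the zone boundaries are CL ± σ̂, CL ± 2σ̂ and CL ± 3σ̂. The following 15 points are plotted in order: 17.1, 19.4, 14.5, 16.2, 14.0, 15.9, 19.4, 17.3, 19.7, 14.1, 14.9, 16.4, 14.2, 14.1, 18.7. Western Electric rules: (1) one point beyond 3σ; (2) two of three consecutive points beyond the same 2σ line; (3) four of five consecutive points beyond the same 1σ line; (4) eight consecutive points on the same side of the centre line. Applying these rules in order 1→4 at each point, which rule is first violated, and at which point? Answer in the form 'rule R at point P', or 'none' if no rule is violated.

Zone of each point (C = within 1σ̂, B = 1σ̂–2σ̂, A = 2σ̂–3σ̂, * = beyond 3σ̂; sign = side of CL): 1:+C, 2:+B, 3:-B, 4:-C, 5:-B, 6:-C, 7:+B, 8:+C, 9:+B, 10:-B, 11:-B, 12:-C, 13:-B, 14:-B, 15:+B
Rule 3 (four of five consecutive points beyond the same 1σ limit) is satisfied at point 14.

rule 3 at point 14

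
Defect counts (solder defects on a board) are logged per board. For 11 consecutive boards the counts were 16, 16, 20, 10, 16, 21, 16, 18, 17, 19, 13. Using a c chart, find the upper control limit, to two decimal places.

c̄ = (16 + 16 + 20 + 10 + 16 + 21 + 16 + 18 + 17 + 19 + 13) / 11 = 182 / 11 = 16.5455
UCL = c̄ + 3√c̄ = 16.5455 + 3 × √16.5455 = 16.5455 + 3 × 4.0676 = 28.7483

28.75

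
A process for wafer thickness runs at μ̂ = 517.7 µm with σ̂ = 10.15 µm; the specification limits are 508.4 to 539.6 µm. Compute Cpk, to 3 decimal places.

Cpu = (USL − μ̂) / (3σ̂) = (539.6 − 517.7) / (3 × 10.15) = 0.7192; Cpl = (μ̂ − LSL) / (3σ̂) = (517.7 − 508.4) / (3 × 10.15) = 0.3054; Cpk = min(Cpu, Cpl) = 0.3054

0.305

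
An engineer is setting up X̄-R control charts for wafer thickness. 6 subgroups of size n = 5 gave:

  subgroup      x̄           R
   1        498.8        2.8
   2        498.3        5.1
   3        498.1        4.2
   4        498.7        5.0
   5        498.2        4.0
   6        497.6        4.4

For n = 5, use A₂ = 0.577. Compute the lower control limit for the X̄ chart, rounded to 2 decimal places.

X̄̄ = (498.8 + 498.3 + 498.1 + 498.7 + 498.2 + 497.6) / 6 = 2989.7000 / 6 = 498.2833
R̄ = (2.8 + 5.1 + 4.2 + 5.0 + 4.0 + 4.4) / 6 = 25.5000 / 6 = 4.2500
LCL = X̄̄ − A₂·R̄ = 498.2833 − 0.577 × 4.2500 = 495.8311

495.83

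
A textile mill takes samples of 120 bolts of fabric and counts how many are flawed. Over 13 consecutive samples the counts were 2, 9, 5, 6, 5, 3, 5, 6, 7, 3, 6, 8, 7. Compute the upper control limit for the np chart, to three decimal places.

p̄ = Σdᵢ / (k·n) = 72 / (13 × 120) = 0.04615
UCL = np̄ + 3·√(np̄(1−p̄)) = 5.5385 + 3 × √(5.5385×0.95385) = 5.5385 + 3 × 2.2984 = 12.4338

12.434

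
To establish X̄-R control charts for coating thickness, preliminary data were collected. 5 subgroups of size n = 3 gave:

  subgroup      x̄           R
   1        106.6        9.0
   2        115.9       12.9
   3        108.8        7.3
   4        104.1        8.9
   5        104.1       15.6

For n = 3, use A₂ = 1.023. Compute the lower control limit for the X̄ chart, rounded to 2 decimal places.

X̄̄ = (106.6 + 115.9 + 108.8 + 104.1 + 104.1) / 5 = 539.5000 / 5 = 107.9000
R̄ = (9.0 + 12.9 + 7.3 + 8.9 + 15.6) / 5 = 53.7000 / 5 = 10.7400
LCL = X̄̄ − A₂·R̄ = 107.9000 − 1.023 × 10.7400 = 96.9130

96.91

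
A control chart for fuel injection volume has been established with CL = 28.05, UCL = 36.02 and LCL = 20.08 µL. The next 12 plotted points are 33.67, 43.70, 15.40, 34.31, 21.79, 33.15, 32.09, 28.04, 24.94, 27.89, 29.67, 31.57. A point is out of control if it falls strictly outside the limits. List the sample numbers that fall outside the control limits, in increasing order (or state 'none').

2, 3

Compare each point to [20.08, 36.02]: sample 2 = 43.70 > UCL; sample 3 = 15.40 < LCL.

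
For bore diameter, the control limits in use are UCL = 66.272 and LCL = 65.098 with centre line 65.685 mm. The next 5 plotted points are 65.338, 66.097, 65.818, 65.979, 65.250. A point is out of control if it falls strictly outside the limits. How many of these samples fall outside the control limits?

0

All 5 points lie within [65.098, 66.272].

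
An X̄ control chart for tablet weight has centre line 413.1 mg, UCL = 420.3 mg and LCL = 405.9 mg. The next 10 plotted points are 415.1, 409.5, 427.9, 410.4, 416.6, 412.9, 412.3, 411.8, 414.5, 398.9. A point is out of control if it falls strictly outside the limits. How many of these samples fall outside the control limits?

Compare each point to [405.9, 420.3]: sample 3 = 427.9 > UCL; sample 10 = 398.9 < LCL.

2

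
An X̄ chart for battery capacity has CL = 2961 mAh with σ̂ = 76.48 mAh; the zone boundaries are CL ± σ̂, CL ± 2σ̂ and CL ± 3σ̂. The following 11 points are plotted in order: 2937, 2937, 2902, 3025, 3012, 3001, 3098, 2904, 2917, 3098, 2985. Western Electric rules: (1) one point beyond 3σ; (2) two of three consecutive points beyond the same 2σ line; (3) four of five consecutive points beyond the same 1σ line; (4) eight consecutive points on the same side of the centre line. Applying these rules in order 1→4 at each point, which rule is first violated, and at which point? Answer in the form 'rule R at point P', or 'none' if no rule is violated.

none

Zone of each point (C = within 1σ̂, B = 1σ̂–2σ̂, A = 2σ̂–3σ̂, * = beyond 3σ̂; sign = side of CL): 1:-C, 2:-C, 3:-C, 4:+C, 5:+C, 6:+C, 7:+B, 8:-C, 9:-C, 10:+B, 11:+C
No rule fires across all 11 points.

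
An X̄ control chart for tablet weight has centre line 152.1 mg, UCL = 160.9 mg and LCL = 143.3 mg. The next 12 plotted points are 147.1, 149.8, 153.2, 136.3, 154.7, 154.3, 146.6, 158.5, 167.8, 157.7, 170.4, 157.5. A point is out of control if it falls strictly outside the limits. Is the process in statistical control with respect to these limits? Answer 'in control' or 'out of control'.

Compare each point to [143.3, 160.9]: sample 4 = 136.3 < LCL; sample 9 = 167.8 > UCL; sample 11 = 170.4 > UCL.

out of control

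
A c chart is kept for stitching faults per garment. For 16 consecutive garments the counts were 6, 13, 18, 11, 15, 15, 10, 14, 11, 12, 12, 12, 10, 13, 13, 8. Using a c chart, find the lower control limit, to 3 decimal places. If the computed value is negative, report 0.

c̄ = (6 + 13 + 18 + 11 + 15 + 15 + 10 + 14 + 11 + 12 + 12 + 12 + 10 + 13 + 13 + 8) / 16 = 193 / 16 = 12.0625
LCL = c̄ − 3√c̄ = 12.0625 − 3 × 3.4731 = 1.6432

1.643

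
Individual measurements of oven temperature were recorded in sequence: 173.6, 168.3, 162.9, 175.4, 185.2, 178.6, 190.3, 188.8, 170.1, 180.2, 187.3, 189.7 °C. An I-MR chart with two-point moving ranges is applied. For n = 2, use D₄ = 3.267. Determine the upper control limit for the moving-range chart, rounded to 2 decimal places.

Moving ranges: 5.3, 5.4, 12.5, 9.8, 6.6, 11.7, 1.5, 18.7, 10.1, 7.1, 2.4; M̄R̄ = 91.1000 / 11 = 8.2818
UCL_MR = D₄·M̄R̄ = 3.267 × 8.2818 = 27.0567

27.06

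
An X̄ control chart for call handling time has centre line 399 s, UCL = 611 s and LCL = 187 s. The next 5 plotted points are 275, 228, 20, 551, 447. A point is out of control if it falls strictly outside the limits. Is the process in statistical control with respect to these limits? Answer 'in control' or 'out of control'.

Compare each point to [187, 611]: sample 3 = 20 < LCL.

out of control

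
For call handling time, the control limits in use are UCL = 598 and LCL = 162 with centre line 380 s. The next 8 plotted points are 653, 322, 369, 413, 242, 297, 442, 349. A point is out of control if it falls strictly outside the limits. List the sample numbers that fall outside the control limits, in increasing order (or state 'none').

Compare each point to [162, 598]: sample 1 = 653 > UCL.

1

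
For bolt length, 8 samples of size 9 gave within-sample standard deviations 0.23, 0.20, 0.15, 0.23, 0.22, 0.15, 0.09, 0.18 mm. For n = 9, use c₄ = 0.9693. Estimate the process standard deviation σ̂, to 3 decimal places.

0.187

s̄ = (0.23 + 0.20 + 0.15 + 0.23 + 0.22 + 0.15 + 0.09 + 0.18) / 8 = 0.1812
σ̂ = s̄ / c₄ = 0.1812 / 0.9693 = 0.1870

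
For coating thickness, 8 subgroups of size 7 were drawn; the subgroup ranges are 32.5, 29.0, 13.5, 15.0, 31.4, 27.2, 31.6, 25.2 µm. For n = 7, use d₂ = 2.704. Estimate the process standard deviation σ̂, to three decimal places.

R̄ = (32.5 + 29.0 + 13.5 + 15.0 + 31.4 + 27.2 + 31.6 + 25.2) / 8 = 25.6750
σ̂ = R̄ / d₂ = 25.6750 / 2.704 = 9.4952

9.495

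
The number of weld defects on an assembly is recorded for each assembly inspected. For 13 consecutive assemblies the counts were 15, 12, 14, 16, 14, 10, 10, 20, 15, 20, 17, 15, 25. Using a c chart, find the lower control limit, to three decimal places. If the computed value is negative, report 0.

3.760

c̄ = (15 + 12 + 14 + 16 + 14 + 10 + 10 + 20 + 15 + 20 + 17 + 15 + 25) / 13 = 203 / 13 = 15.6154
LCL = c̄ − 3√c̄ = 15.6154 − 3 × 3.9516 = 3.7605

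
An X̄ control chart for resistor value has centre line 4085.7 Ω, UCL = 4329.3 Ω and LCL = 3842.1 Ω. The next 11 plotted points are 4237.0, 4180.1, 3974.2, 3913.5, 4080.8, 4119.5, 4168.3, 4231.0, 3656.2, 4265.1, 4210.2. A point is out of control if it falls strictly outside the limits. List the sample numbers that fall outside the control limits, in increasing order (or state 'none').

9

Compare each point to [3842.1, 4329.3]: sample 9 = 3656.2 < LCL.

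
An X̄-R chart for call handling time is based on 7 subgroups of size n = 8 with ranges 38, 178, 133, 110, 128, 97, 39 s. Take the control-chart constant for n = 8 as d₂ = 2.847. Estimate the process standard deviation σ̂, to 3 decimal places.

R̄ = (38 + 178 + 133 + 110 + 128 + 97 + 39) / 7 = 103.2857
σ̂ = R̄ / d₂ = 103.2857 / 2.847 = 36.2788

36.279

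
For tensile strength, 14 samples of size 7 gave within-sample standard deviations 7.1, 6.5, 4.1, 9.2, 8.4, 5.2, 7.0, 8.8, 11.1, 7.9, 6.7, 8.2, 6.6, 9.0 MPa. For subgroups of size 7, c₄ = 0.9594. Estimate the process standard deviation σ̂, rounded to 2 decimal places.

7.88

s̄ = (7.1 + 6.5 + 4.1 + 9.2 + 8.4 + 5.2 + 7.0 + 8.8 + 11.1 + 7.9 + 6.7 + 8.2 + 6.6 + 9.0) / 14 = 7.5571
σ̂ = s̄ / c₄ = 7.5571 / 0.9594 = 7.8769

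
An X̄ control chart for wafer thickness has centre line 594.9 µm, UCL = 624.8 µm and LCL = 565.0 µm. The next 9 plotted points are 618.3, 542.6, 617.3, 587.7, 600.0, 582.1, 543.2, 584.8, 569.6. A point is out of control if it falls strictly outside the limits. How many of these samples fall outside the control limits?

2

Compare each point to [565.0, 624.8]: sample 2 = 542.6 < LCL; sample 7 = 543.2 < LCL.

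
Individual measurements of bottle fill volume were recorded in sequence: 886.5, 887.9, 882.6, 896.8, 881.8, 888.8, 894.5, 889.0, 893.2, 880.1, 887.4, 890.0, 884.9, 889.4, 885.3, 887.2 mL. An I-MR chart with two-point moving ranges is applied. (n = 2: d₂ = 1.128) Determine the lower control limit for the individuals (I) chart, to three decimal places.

870.657

X̄ = (886.5 + 887.9 + 882.6 + 896.8 + 881.8 + 888.8 + 894.5 + 889.0 + 893.2 + 880.1 + 887.4 + 890.0 + 884.9 + 889.4 + 885.3 + 887.2) / 16 = 887.8375
Moving ranges: 1.4, 5.3, 14.2, 15.0, 7.0, 5.7, 5.5, 4.2, 13.1, 7.3, 2.6, 5.1, 4.5, 4.1, 1.9; M̄R̄ = 96.9000 / 15 = 6.4600
LCL = X̄ − 3·M̄R̄/d₂ = 887.8375 − 3 × 6.4600 / 1.128 = 870.6566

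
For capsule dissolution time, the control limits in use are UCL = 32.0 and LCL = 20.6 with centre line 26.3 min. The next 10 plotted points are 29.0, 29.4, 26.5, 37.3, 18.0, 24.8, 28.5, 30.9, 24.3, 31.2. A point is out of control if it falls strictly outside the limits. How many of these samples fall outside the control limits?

2

Compare each point to [20.6, 32.0]: sample 4 = 37.3 > UCL; sample 5 = 18.0 < LCL.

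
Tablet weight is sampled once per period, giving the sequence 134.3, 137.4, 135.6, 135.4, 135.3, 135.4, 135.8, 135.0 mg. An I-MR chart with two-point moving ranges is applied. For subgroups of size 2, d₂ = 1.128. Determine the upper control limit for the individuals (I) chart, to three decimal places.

X̄ = (134.3 + 137.4 + 135.6 + 135.4 + 135.3 + 135.4 + 135.8 + 135.0) / 8 = 135.5250
Moving ranges: 3.1, 1.8, 0.2, 0.1, 0.1, 0.4, 0.8; M̄R̄ = 6.5000 / 7 = 0.9286
UCL = X̄ + 3·M̄R̄/d₂ = 135.5250 + 3 × 0.9286 / 1.128 = 137.9946

137.995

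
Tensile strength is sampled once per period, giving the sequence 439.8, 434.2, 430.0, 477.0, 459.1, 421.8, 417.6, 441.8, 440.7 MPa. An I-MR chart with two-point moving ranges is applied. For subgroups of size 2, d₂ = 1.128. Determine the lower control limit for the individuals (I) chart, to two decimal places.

X̄ = (439.8 + 434.2 + 430.0 + 477.0 + 459.1 + 421.8 + 417.6 + 441.8 + 440.7) / 9 = 440.2222
Moving ranges: 5.6, 4.2, 47.0, 17.9, 37.3, 4.2, 24.2, 1.1; M̄R̄ = 141.5000 / 8 = 17.6875
LCL = X̄ − 3·M̄R̄/d₂ = 440.2222 − 3 × 17.6875 / 1.128 = 393.1810

393.18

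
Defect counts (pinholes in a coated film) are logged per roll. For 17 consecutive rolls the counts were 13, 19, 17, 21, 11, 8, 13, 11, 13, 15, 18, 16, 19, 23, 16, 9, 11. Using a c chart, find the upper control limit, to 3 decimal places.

c̄ = (13 + 19 + 17 + 21 + 11 + 8 + 13 + 11 + 13 + 15 + 18 + 16 + 19 + 23 + 16 + 9 + 11) / 17 = 253 / 17 = 14.8824
UCL = c̄ + 3√c̄ = 14.8824 + 3 × √14.8824 = 14.8824 + 3 × 3.8578 = 26.4556

26.456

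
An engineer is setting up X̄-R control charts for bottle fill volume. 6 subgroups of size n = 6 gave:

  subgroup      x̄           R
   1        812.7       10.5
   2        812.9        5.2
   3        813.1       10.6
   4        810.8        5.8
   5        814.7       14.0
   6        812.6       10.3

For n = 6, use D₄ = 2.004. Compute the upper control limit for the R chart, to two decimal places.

R̄ = (10.5 + 5.2 + 10.6 + 5.8 + 14.0 + 10.3) / 6 = 56.4000 / 6 = 9.4000
UCL_R = D₄·R̄ = 2.004 × 9.4000 = 18.8376

18.84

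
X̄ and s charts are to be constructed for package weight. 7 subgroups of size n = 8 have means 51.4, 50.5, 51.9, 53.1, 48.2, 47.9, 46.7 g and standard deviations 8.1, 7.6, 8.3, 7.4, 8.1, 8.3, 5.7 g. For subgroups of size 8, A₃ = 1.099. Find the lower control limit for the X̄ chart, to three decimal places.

41.558

X̄̄ = (51.4 + 50.5 + 51.9 + 53.1 + 48.2 + 47.9 + 46.7) / 7 = 49.9571
s̄ = (8.1 + 7.6 + 8.3 + 7.4 + 8.1 + 8.3 + 5.7) / 7 = 7.6429
LCL = X̄̄ − A₃·s̄ = 49.9571 − 1.099 × 7.6429 = 41.5576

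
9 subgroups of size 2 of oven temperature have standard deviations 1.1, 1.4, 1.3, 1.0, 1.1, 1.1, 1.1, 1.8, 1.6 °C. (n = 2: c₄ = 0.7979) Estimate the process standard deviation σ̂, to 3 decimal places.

s̄ = (1.1 + 1.4 + 1.3 + 1.0 + 1.1 + 1.1 + 1.1 + 1.8 + 1.6) / 9 = 1.2778
σ̂ = s̄ / c₄ = 1.2778 / 0.7979 = 1.6014

1.601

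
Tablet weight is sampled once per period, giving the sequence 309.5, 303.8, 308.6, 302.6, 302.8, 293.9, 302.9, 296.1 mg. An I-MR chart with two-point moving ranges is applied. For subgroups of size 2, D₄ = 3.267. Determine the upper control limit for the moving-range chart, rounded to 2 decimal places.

Moving ranges: 5.7, 4.8, 6.0, 0.2, 8.9, 9.0, 6.8; M̄R̄ = 41.4000 / 7 = 5.9143
UCL_MR = D₄·M̄R̄ = 3.267 × 5.9143 = 19.3220

19.32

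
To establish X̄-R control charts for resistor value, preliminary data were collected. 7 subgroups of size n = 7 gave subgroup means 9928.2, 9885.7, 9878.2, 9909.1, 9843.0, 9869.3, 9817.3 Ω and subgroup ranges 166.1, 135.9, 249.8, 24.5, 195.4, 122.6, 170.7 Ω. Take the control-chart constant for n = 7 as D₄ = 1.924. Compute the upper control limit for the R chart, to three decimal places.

R̄ = (166.1 + 135.9 + 249.8 + 24.5 + 195.4 + 122.6 + 170.7) / 7 = 1065.0000 / 7 = 152.1429
UCL_R = D₄·R̄ = 1.924 × 152.1429 = 292.7229

292.723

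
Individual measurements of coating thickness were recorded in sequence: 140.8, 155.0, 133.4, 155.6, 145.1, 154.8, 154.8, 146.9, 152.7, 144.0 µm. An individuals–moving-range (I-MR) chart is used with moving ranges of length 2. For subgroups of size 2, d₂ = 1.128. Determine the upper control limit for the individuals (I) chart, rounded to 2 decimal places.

178.04

X̄ = (140.8 + 155.0 + 133.4 + 155.6 + 145.1 + 154.8 + 154.8 + 146.9 + 152.7 + 144.0) / 10 = 148.3100
Moving ranges: 14.2, 21.6, 22.2, 10.5, 9.7, 0.0, 7.9, 5.8, 8.7; M̄R̄ = 100.6000 / 9 = 11.1778
UCL = X̄ + 3·M̄R̄/d₂ = 148.3100 + 3 × 11.1778 / 1.128 = 178.0381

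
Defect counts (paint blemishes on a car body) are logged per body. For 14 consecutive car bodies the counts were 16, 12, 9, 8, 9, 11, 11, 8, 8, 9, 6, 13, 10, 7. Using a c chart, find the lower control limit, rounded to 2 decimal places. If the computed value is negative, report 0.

c̄ = (16 + 12 + 9 + 8 + 9 + 11 + 11 + 8 + 8 + 9 + 6 + 13 + 10 + 7) / 14 = 137 / 14 = 9.7857
LCL = c̄ − 3√c̄ = 9.7857 − 3 × 3.1282 = 0.4011

0.40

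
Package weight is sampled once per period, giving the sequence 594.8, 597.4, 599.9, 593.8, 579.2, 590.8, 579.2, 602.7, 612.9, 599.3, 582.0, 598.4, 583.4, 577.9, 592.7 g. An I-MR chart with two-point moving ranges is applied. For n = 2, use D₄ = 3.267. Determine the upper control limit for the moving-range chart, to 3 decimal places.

38.574

Moving ranges: 2.6, 2.5, 6.1, 14.6, 11.6, 11.6, 23.5, 10.2, 13.6, 17.3, 16.4, 15.0, 5.5, 14.8; M̄R̄ = 165.3000 / 14 = 11.8071
UCL_MR = D₄·M̄R̄ = 3.267 × 11.8071 = 38.5739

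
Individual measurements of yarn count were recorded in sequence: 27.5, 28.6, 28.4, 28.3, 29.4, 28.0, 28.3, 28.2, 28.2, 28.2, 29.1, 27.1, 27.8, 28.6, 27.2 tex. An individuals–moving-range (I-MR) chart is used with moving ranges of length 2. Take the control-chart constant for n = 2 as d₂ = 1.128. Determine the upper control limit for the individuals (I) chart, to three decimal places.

30.112

X̄ = (27.5 + 28.6 + 28.4 + 28.3 + 29.4 + 28.0 + 28.3 + 28.2 + 28.2 + 28.2 + 29.1 + 27.1 + 27.8 + 28.6 + 27.2) / 15 = 28.1933
Moving ranges: 1.1, 0.2, 0.1, 1.1, 1.4, 0.3, 0.1, 0.0, 0.0, 0.9, 2.0, 0.7, 0.8, 1.4; M̄R̄ = 10.1000 / 14 = 0.7214
UCL = X̄ + 3·M̄R̄/d₂ = 28.1933 + 3 × 0.7214 / 1.128 = 30.1120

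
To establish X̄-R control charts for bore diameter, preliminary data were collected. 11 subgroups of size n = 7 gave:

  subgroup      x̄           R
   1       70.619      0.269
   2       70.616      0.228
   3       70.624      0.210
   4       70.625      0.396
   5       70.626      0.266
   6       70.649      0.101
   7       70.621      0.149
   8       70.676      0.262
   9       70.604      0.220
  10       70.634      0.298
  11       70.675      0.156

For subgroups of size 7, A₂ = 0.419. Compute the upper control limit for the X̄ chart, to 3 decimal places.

X̄̄ = (70.619 + 70.616 + 70.624 + 70.625 + 70.626 + 70.649 + 70.621 + 70.676 + 70.604 + 70.634 + 70.675) / 11 = 776.9690 / 11 = 70.6335
R̄ = (0.269 + 0.228 + 0.210 + 0.396 + 0.266 + 0.101 + 0.149 + 0.262 + 0.220 + 0.298 + 0.156) / 11 = 2.5550 / 11 = 0.2323
UCL = X̄̄ + A₂·R̄ = 70.6335 + 0.419 × 0.2323 = 70.7309

70.731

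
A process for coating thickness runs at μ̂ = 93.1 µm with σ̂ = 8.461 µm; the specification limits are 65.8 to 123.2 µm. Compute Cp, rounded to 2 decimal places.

Cp = (USL − LSL) / (6σ̂) = (123.2 − 65.8) / (6 × 8.461) = 57.4000 / 50.7660 = 1.1307

1.13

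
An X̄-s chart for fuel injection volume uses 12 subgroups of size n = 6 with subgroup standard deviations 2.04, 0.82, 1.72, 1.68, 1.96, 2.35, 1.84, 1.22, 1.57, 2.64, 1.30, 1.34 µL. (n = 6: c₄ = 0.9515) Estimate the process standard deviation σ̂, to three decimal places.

s̄ = (2.04 + 0.82 + 1.72 + 1.68 + 1.96 + 2.35 + 1.84 + 1.22 + 1.57 + 2.64 + 1.30 + 1.34) / 12 = 1.7067
σ̂ = s̄ / c₄ = 1.7067 / 0.9515 = 1.7937

1.794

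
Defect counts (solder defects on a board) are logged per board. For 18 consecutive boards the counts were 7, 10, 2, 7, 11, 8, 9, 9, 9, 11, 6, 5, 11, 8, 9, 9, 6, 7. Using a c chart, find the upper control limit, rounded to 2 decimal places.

16.49

c̄ = (7 + 10 + 2 + 7 + 11 + 8 + 9 + 9 + 9 + 11 + 6 + 5 + 11 + 8 + 9 + 9 + 6 + 7) / 18 = 144 / 18 = 8.0000
UCL = c̄ + 3√c̄ = 8.0000 + 3 × √8.0000 = 8.0000 + 3 × 2.8284 = 16.4853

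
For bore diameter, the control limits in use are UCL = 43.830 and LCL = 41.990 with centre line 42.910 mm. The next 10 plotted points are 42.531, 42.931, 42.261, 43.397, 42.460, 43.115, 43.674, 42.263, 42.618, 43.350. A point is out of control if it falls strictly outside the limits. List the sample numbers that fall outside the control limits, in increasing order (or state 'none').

All 10 points lie within [41.990, 43.830].

none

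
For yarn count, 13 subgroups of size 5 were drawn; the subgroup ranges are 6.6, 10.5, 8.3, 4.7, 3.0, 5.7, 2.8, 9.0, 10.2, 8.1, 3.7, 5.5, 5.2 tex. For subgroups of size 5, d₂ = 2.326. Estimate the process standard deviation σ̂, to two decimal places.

R̄ = (6.6 + 10.5 + 8.3 + 4.7 + 3.0 + 5.7 + 2.8 + 9.0 + 10.2 + 8.1 + 3.7 + 5.5 + 5.2) / 13 = 6.4077
σ̂ = R̄ / d₂ = 6.4077 / 2.326 = 2.7548

2.75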